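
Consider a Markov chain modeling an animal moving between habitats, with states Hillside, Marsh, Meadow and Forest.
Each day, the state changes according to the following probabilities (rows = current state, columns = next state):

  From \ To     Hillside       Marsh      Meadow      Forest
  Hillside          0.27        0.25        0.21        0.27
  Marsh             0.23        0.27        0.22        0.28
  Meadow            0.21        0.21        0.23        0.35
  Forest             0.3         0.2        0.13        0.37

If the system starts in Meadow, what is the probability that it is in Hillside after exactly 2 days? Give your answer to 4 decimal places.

Propagate the distribution vector 2 days from Meadow.
After 0 days: (0.0000, 0.0000, 1.0000, 0.0000)
After 1 day: (0.2100, 0.2100, 0.2300, 0.3500)
After 2 days: (0.2583, 0.2275, 0.1887, 0.3255)
P(in Hillside after 2 days) = 0.2583

0.2583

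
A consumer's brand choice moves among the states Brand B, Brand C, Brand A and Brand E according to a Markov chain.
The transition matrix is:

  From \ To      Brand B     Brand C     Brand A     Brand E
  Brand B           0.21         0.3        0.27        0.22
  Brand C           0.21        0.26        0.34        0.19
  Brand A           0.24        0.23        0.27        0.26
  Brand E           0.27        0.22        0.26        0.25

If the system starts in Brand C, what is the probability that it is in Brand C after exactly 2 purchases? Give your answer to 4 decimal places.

Propagate the distribution vector 2 purchases from Brand C.
After 0 purchases: (0.0000, 1.0000, 0.0000, 0.0000)
After 1 purchase: (0.2100, 0.2600, 0.3400, 0.1900)
After 2 purchases: (0.2316, 0.2506, 0.2863, 0.2315)
P(in Brand C after 2 purchases) = 0.2506

0.2506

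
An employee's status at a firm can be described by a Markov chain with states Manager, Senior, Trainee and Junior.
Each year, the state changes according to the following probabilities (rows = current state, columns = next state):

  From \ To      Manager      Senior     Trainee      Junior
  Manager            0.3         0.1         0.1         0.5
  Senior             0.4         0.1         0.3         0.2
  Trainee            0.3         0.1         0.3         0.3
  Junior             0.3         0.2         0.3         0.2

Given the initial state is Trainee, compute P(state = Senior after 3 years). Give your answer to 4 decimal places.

Propagate the distribution vector 3 years from Trainee.
After 0 years: (0.0000, 0.0000, 1.0000, 0.0000)
After 1 year: (0.3000, 0.1000, 0.3000, 0.3000)
After 2 years: (0.3100, 0.1300, 0.2400, 0.3200)
After 3 years: (0.3130, 0.1320, 0.2380, 0.3170)
P(in Senior after 3 years) = 0.1320

0.1320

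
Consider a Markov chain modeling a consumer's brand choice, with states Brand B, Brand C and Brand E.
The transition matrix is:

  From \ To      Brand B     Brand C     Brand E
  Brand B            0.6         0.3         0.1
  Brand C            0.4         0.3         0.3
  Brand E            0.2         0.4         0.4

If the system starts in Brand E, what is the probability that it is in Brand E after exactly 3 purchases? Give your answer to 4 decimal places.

Propagate the distribution vector 3 purchases from Brand E.
After 0 purchases: (0.0000, 0.0000, 1.0000)
After 1 purchase: (0.2000, 0.4000, 0.4000)
After 2 purchases: (0.3600, 0.3400, 0.3000)
After 3 purchases: (0.4120, 0.3300, 0.2580)
P(in Brand E after 3 purchases) = 0.2580

0.2580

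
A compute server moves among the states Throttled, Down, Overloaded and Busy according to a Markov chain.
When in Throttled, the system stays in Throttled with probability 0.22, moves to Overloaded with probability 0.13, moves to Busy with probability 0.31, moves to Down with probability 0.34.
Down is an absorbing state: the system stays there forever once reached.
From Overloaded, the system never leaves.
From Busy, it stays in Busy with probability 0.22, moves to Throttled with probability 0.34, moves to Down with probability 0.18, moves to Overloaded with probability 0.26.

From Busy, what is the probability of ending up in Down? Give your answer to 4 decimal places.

Let h(s) be the probability of absorption at Down starting from transient state s. Then h(Down) = 1 and h(Overloaded) = 0. By first-step analysis:
h(Throttled) = 0.22·h(Throttled) + 0.34·1 + 0.13·0 + 0.31·h(Busy)
h(Busy) = 0.34·h(Throttled) + 0.18·1 + 0.26·0 + 0.22·h(Busy)
Solving: h(Throttled) = 0.6382, h(Busy) = 0.5089.
Starting from Busy, the probability is 0.5089.

0.5089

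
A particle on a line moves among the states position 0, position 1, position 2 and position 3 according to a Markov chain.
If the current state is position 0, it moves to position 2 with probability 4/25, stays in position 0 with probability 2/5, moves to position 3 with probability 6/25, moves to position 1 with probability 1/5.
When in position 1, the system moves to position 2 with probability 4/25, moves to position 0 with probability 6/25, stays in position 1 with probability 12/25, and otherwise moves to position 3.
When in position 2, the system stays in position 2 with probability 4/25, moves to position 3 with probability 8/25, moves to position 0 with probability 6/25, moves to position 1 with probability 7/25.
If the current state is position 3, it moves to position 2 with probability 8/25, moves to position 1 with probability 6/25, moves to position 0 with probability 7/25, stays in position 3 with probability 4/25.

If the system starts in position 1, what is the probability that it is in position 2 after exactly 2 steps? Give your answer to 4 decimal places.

0.1792

Propagate the distribution vector 2 steps from position 1.
After 0 steps: (0.0000, 1.0000, 0.0000, 0.0000)
After 1 step: (0.2400, 0.4800, 0.1600, 0.1200)
After 2 steps: (0.2832, 0.3520, 0.1792, 0.1856)
P(in position 2 after 2 steps) = 0.1792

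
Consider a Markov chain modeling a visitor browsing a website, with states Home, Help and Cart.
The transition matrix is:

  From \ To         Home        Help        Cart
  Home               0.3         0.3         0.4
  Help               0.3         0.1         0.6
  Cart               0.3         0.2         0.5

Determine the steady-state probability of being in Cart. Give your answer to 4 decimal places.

0.4909

Let the stationary distribution be π with π = πP and π_1 + π_2 + π_3 = 1.
π_1 = 0.3·π_1 + 0.3·π_2 + 0.3·π_3
π_2 = 0.3·π_1 + 0.1·π_2 + 0.2·π_3
Solving with the normalization constraint gives π = (0.3000, 0.2091, 0.4909).
So the stationary probability of Cart is 0.4909.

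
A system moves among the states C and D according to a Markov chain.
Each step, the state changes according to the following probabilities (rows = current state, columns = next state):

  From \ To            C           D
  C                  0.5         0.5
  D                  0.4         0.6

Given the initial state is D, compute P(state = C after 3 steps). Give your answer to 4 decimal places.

Propagate the distribution vector 3 steps from D.
After 0 steps: (0.0000, 1.0000)
After 1 step: (0.4000, 0.6000)
After 2 steps: (0.4400, 0.5600)
After 3 steps: (0.4440, 0.5560)
P(in C after 3 steps) = 0.4440

0.4440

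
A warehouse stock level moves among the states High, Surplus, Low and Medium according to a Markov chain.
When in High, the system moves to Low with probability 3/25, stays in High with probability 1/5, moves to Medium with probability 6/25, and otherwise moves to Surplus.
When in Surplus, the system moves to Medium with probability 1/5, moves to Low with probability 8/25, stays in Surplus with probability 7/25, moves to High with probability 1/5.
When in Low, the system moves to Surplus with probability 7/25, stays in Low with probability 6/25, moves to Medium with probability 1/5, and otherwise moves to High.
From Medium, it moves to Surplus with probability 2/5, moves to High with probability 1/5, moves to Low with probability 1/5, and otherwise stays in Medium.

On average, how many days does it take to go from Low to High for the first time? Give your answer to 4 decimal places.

4.1722

Let t(s) be the expected number of days to first reach High from state s, with t(High) = 0. Conditioning on the first day:
t(Surplus) = 1 + 0.28·t(Surplus) + 0.32·t(Low) + 0.2·t(Medium)
t(Low) = 1 + 0.28·t(Surplus) + 0.24·t(Low) + 0.2·t(Medium)
t(Medium) = 1 + 0.4·t(Surplus) + 0.2·t(Low) + 0.2·t(Medium)
Solving: t(Surplus) = 4.5060, t(Low) = 4.1722, t(Medium) = 4.5461.
Expected days from Low to High: 4.1722.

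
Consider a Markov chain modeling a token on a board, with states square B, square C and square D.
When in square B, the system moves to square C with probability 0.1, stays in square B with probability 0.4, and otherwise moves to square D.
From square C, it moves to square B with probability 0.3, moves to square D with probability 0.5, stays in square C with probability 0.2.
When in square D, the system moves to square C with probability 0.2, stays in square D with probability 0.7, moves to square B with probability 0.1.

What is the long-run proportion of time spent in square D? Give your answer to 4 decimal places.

Let the stationary distribution be π with π = πP and π_1 + π_2 + π_3 = 1.
π_1 = 0.4·π_1 + 0.3·π_2 + 0.1·π_3
π_2 = 0.1·π_1 + 0.2·π_2 + 0.2·π_3
Solving with the normalization constraint gives π = (0.1944, 0.1806, 0.6250).
So the stationary probability of square D is 0.6250.

0.6250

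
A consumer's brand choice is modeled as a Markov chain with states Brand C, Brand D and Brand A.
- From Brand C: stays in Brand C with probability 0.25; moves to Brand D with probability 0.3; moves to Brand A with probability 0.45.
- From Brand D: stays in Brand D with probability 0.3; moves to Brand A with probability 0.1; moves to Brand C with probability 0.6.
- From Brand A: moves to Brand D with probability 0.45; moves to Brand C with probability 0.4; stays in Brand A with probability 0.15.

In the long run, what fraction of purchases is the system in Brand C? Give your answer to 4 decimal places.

0.4067

Let the stationary distribution be π with π = πP and π_1 + π_2 + π_3 = 1.
π_1 = 0.25·π_1 + 0.6·π_2 + 0.4·π_3
π_2 = 0.3·π_1 + 0.3·π_2 + 0.45·π_3
Solving with the normalization constraint gives π = (0.4067, 0.3383, 0.2551).
So the stationary probability of Brand C is 0.4067.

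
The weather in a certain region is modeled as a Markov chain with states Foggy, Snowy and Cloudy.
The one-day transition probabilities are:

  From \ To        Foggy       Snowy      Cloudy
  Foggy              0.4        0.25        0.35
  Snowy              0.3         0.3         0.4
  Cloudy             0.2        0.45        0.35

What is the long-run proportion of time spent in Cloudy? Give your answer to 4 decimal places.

0.3670

Let the stationary distribution be π with π = πP and π_1 + π_2 + π_3 = 1.
π_1 = 0.4·π_1 + 0.3·π_2 + 0.2·π_3
π_2 = 0.25·π_1 + 0.3·π_2 + 0.45·π_3
Solving with the normalization constraint gives π = (0.2926, 0.3404, 0.3670).
So the stationary probability of Cloudy is 0.3670.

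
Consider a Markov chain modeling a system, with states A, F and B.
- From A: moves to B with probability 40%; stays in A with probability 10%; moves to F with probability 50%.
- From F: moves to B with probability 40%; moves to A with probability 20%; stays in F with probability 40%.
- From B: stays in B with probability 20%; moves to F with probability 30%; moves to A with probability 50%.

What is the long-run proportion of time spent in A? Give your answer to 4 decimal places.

0.2727

Let the stationary distribution be π with π = πP and π_1 + π_2 + π_3 = 1.
π_1 = 0.1·π_1 + 0.2·π_2 + 0.5·π_3
π_2 = 0.5·π_1 + 0.4·π_2 + 0.3·π_3
Solving with the normalization constraint gives π = (0.2727, 0.3939, 0.3333).
So the stationary probability of A is 0.2727.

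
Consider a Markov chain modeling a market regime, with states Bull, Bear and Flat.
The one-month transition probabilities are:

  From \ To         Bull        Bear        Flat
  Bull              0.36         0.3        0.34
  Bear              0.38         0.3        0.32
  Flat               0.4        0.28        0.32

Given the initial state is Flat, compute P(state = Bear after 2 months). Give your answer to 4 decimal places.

Sum over the intermediate state after 1 month:
P = P(Flat→Bull)·P(Bull→Bear) + P(Flat→Bear)·P(Bear→Bear) + P(Flat→Flat)·P(Flat→Bear)
  = 0.4×0.3 + 0.28×0.3 + 0.32×0.28
  = 0.1200 + 0.0840 + 0.0896 = 0.2936

0.2936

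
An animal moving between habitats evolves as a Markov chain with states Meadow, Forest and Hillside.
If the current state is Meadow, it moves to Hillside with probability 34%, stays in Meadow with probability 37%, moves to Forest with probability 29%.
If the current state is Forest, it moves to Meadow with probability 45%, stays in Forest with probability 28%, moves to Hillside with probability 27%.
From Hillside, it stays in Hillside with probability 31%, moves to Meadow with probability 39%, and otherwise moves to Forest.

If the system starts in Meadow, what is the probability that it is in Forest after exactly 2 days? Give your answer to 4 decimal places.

Sum over the intermediate state after 1 day:
P = P(Meadow→Meadow)·P(Meadow→Forest) + P(Meadow→Forest)·P(Forest→Forest) + P(Meadow→Hillside)·P(Hillside→Forest)
  = 0.37×0.29 + 0.29×0.28 + 0.34×0.3
  = 0.1073 + 0.0812 + 0.1020 = 0.2905

0.2905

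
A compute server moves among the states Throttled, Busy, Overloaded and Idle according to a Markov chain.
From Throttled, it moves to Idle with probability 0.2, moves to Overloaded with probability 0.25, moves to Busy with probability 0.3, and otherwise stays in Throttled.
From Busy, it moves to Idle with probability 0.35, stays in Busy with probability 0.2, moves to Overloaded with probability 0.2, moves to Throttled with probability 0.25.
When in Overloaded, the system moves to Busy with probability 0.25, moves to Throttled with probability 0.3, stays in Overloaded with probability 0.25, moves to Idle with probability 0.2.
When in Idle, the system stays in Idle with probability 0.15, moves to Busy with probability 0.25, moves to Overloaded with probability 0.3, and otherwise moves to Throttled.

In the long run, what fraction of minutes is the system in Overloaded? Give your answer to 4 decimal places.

0.2488

Let the stationary distribution be π with π = πP and π_1 + π_2 + π_3 + π_4 = 1.
π_1 = 0.25·π_1 + 0.25·π_2 + 0.3·π_3 + 0.3·π_4
π_2 = 0.3·π_1 + 0.2·π_2 + 0.25·π_3 + 0.25·π_4
π_3 = 0.25·π_1 + 0.2·π_2 + 0.25·π_3 + 0.3·π_4
Solving with the normalization constraint gives π = (0.2738, 0.2511, 0.2488, 0.2264).
So the stationary probability of Overloaded is 0.2488.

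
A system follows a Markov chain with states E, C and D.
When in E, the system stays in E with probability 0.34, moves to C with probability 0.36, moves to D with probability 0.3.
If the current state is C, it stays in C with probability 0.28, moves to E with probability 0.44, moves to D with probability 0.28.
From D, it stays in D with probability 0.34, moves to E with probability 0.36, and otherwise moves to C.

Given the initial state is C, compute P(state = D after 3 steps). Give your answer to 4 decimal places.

0.3058

Propagate the distribution vector 3 steps from C.
After 0 steps: (0.0000, 1.0000, 0.0000)
After 1 step: (0.4400, 0.2800, 0.2800)
After 2 steps: (0.3736, 0.3208, 0.3056)
After 3 steps: (0.3782, 0.3160, 0.3058)
P(in D after 3 steps) = 0.3058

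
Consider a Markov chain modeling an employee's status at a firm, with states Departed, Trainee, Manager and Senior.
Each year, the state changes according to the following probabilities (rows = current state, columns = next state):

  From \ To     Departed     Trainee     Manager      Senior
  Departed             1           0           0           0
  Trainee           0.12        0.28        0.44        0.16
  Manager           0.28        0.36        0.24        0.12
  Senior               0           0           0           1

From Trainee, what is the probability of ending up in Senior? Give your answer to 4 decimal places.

Let h(s) be the probability of absorption at Senior starting from transient state s. Then h(Senior) = 1 and h(Departed) = 0. By first-step analysis:
h(Trainee) = 0.12·0 + 0.28·h(Trainee) + 0.44·h(Manager) + 0.16·1
h(Manager) = 0.28·0 + 0.36·h(Trainee) + 0.24·h(Manager) + 0.12·1
Solving: h(Trainee) = 0.4486, h(Manager) = 0.3704.
Starting from Trainee, the probability is 0.4486.

0.4486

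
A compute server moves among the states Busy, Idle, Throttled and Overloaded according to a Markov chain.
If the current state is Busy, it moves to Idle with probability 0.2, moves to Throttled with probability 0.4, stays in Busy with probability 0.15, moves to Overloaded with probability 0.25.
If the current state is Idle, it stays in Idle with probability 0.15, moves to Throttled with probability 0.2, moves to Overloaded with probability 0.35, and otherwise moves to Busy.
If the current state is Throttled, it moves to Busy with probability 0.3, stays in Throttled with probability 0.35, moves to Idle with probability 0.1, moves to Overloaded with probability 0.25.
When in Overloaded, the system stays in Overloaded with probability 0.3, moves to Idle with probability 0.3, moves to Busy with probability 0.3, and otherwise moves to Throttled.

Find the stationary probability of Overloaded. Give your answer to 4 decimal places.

0.2834

Let the stationary distribution be π with π = πP and π_1 + π_2 + π_3 + π_4 = 1.
π_1 = 0.15·π_1 + 0.3·π_2 + 0.3·π_3 + 0.3·π_4
π_2 = 0.2·π_1 + 0.15·π_2 + 0.1·π_3 + 0.3·π_4
π_3 = 0.4·π_1 + 0.2·π_2 + 0.35·π_3 + 0.1·π_4
Solving with the normalization constraint gives π = (0.2609, 0.1924, 0.2633, 0.2834).
So the stationary probability of Overloaded is 0.2834.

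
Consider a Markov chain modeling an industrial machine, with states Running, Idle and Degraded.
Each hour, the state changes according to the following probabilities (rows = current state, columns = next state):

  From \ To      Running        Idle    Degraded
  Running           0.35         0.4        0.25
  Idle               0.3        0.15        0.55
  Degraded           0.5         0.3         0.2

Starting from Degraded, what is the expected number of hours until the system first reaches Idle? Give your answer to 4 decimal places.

2.9114

Let t(s) be the expected number of hours to first reach Idle from state s, with t(Idle) = 0. Conditioning on the first hour:
t(Running) = 1 + 0.35·t(Running) + 0.25·t(Degraded)
t(Degraded) = 1 + 0.5·t(Running) + 0.2·t(Degraded)
Solving: t(Running) = 2.6582, t(Degraded) = 2.9114.
Expected hours from Degraded to Idle: 2.9114.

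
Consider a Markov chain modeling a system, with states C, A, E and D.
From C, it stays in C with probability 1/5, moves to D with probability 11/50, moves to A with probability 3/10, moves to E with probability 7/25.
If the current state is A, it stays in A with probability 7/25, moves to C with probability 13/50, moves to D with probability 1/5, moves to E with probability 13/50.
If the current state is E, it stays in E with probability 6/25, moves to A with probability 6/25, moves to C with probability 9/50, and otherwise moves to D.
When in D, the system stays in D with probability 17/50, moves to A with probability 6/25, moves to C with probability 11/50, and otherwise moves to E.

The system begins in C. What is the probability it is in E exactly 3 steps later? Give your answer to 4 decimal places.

0.2430

Propagate the distribution vector 3 steps from C.
After 0 steps: (1.0000, 0.0000, 0.0000, 0.0000)
After 1 step: (0.2000, 0.3000, 0.2800, 0.2200)
After 2 steps: (0.2168, 0.2640, 0.2452, 0.2740)
After 3 steps: (0.2164, 0.2636, 0.2430, 0.2770)
P(in E after 3 steps) = 0.2430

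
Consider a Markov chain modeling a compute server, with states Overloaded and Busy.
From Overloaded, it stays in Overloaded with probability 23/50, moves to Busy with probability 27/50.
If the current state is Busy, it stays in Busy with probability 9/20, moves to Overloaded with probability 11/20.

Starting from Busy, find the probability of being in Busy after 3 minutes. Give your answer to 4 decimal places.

Propagate the distribution vector 3 minutes from Busy.
After 0 minutes: (0.0000, 1.0000)
After 1 minute: (0.5500, 0.4500)
After 2 minutes: (0.5005, 0.4995)
After 3 minutes: (0.5050, 0.4950)
P(in Busy after 3 minutes) = 0.4950

0.4950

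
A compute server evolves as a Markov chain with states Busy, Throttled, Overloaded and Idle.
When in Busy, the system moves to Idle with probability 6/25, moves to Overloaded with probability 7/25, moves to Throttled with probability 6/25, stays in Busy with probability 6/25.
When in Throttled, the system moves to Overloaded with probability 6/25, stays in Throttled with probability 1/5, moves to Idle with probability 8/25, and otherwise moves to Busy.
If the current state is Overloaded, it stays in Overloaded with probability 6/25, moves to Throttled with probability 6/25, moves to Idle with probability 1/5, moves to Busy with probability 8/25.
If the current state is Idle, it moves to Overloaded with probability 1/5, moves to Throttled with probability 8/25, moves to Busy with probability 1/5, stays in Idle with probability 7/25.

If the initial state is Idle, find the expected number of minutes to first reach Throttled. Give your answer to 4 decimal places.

Let t(s) be the expected number of minutes to first reach Throttled from state s, with t(Throttled) = 0. Conditioning on the first minute:
t(Busy) = 1 + 0.24·t(Busy) + 0.28·t(Overloaded) + 0.24·t(Idle)
t(Overloaded) = 1 + 0.32·t(Busy) + 0.24·t(Overloaded) + 0.2·t(Idle)
t(Idle) = 1 + 0.2·t(Busy) + 0.2·t(Overloaded) + 0.28·t(Idle)
Solving: t(Busy) = 3.8586, t(Overloaded) = 3.8710, t(Idle) = 3.5360.
Expected minutes from Idle to Throttled: 3.5360.

3.5360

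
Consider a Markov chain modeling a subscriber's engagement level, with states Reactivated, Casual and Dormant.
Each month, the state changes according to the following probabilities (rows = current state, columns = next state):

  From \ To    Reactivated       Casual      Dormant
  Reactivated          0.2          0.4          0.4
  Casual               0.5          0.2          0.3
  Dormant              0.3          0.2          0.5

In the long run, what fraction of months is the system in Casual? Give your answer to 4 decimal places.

0.2642

Let the stationary distribution be π with π = πP and π_1 + π_2 + π_3 = 1.
π_1 = 0.2·π_1 + 0.5·π_2 + 0.3·π_3
π_2 = 0.4·π_1 + 0.2·π_2 + 0.2·π_3
Solving with the normalization constraint gives π = (0.3208, 0.2642, 0.4151).
So the stationary probability of Casual is 0.2642.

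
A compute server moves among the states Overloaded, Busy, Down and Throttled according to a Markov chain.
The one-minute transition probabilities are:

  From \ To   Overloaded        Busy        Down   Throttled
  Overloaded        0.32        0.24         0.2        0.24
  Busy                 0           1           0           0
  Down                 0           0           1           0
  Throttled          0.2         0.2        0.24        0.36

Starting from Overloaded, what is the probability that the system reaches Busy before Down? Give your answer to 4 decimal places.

Let h(s) be the probability of absorption at Busy starting from transient state s. Then h(Busy) = 1 and h(Down) = 0. By first-step analysis:
h(Overloaded) = 0.32·h(Overloaded) + 0.24·1 + 0.2·0 + 0.24·h(Throttled)
h(Throttled) = 0.2·h(Overloaded) + 0.2·1 + 0.24·0 + 0.36·h(Throttled)
Solving: h(Overloaded) = 0.5207, h(Throttled) = 0.4752.
Starting from Overloaded, the probability is 0.5207.

0.5207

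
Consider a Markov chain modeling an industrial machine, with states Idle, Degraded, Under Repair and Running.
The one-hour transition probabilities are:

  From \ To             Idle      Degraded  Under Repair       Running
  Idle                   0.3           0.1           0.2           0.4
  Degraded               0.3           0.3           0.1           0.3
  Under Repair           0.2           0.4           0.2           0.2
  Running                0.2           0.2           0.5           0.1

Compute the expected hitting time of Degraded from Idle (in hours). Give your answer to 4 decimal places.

4.7552

Let t(s) be the expected number of hours to first reach Degraded from state s, with t(Degraded) = 0. Conditioning on the first hour:
t(Idle) = 1 + 0.3·t(Idle) + 0.2·t(Under Repair) + 0.4·t(Running)
t(Under Repair) = 1 + 0.2·t(Idle) + 0.2·t(Under Repair) + 0.2·t(Running)
t(Running) = 1 + 0.2·t(Idle) + 0.5·t(Under Repair) + 0.1·t(Running)
Solving: t(Idle) = 4.7552, t(Under Repair) = 3.4615, t(Running) = 4.0909.
Expected hours from Idle to Degraded: 4.7552.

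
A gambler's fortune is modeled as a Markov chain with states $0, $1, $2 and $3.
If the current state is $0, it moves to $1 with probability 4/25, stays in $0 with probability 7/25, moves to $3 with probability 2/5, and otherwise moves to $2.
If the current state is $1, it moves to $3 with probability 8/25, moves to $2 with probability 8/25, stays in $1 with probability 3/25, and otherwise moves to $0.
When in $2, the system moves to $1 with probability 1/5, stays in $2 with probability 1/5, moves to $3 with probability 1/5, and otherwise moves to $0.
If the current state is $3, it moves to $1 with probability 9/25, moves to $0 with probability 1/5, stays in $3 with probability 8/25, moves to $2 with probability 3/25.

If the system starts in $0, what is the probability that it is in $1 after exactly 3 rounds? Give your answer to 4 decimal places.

0.2221

Propagate the distribution vector 3 rounds from $0.
After 0 rounds: (1.0000, 0.0000, 0.0000, 0.0000)
After 1 round: (0.2800, 0.1600, 0.1600, 0.4000)
After 2 rounds: (0.2608, 0.2400, 0.1760, 0.3232)
After 3 rounds: (0.2657, 0.2221, 0.1925, 0.3197)
P(in $1 after 3 rounds) = 0.2221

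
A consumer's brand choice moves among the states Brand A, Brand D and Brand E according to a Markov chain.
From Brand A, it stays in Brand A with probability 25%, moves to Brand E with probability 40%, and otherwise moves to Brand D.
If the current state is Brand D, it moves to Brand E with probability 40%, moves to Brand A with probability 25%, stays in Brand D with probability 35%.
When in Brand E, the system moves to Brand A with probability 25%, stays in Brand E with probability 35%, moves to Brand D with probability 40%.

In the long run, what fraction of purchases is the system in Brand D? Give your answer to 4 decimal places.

0.3690

Let the stationary distribution be π with π = πP and π_1 + π_2 + π_3 = 1.
π_1 = 0.25·π_1 + 0.25·π_2 + 0.25·π_3
π_2 = 0.35·π_1 + 0.35·π_2 + 0.4·π_3
Solving with the normalization constraint gives π = (0.2500, 0.3690, 0.3810).
So the stationary probability of Brand D is 0.3690.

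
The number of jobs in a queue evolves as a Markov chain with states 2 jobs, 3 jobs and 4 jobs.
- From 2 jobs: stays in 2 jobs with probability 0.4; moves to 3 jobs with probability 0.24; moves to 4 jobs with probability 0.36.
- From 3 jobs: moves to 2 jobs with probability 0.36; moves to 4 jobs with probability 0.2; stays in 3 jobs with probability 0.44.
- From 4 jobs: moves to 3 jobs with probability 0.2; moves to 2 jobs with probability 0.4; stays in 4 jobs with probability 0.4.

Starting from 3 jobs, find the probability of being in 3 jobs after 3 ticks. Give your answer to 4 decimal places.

0.2921

Propagate the distribution vector 3 ticks from 3 jobs.
After 0 ticks: (0.0000, 1.0000, 0.0000)
After 1 tick: (0.3600, 0.4400, 0.2000)
After 2 ticks: (0.3824, 0.3200, 0.2976)
After 3 ticks: (0.3872, 0.2921, 0.3207)
P(in 3 jobs after 3 ticks) = 0.2921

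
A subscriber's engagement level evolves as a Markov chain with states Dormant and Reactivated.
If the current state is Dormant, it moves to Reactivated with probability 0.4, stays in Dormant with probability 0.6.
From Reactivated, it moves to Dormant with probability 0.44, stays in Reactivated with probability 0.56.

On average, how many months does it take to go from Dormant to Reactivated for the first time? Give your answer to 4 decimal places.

Let t(s) be the expected number of months to first reach Reactivated from state s, with t(Reactivated) = 0. Conditioning on the first month:
t(Dormant) = 1 + 0.6·t(Dormant)
Solving: t(Dormant) = 2.5000.
Expected months from Dormant to Reactivated: 2.5000.

2.5000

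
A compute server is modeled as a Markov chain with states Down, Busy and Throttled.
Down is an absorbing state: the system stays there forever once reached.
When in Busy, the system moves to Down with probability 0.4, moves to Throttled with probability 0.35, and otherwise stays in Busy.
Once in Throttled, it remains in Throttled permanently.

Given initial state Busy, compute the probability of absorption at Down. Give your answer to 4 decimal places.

Let h(s) be the probability of absorption at Down starting from transient state s. Then h(Down) = 1 and h(Throttled) = 0. By first-step analysis:
h(Busy) = 0.4·1 + 0.25·h(Busy) + 0.35·0
Solving: h(Busy) = 0.5333.
Starting from Busy, the probability is 0.5333.

0.5333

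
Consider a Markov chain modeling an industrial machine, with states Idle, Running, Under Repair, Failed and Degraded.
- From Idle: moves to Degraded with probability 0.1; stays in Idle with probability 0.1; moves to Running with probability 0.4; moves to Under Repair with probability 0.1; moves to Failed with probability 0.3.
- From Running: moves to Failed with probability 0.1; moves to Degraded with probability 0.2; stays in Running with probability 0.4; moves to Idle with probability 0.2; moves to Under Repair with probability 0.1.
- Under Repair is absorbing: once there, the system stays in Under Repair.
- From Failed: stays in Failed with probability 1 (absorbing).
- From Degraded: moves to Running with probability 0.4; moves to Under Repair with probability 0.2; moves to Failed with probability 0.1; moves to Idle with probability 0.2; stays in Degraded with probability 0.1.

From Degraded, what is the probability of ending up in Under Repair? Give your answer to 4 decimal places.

0.5098

Let h(s) be the probability of absorption at Under Repair starting from transient state s. Then h(Under Repair) = 1 and h(Failed) = 0. By first-step analysis:
h(Idle) = 0.1·h(Idle) + 0.4·h(Running) + 0.1·1 + 0.3·0 + 0.1·h(Degraded)
h(Running) = 0.2·h(Idle) + 0.4·h(Running) + 0.1·1 + 0.1·0 + 0.2·h(Degraded)
h(Degraded) = 0.2·h(Idle) + 0.4·h(Running) + 0.2·1 + 0.1·0 + 0.1·h(Degraded)
Solving: h(Idle) = 0.3725, h(Running) = 0.4608, h(Degraded) = 0.5098.
Starting from Degraded, the probability is 0.5098.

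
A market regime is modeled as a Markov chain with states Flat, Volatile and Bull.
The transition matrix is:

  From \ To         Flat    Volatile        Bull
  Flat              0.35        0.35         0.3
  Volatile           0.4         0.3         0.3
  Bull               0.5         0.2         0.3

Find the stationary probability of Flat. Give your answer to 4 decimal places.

Let the stationary distribution be π with π = πP and π_1 + π_2 + π_3 = 1.
π_1 = 0.35·π_1 + 0.4·π_2 + 0.5·π_3
π_2 = 0.35·π_1 + 0.3·π_2 + 0.2·π_3
Solving with the normalization constraint gives π = (0.4095, 0.2905, 0.3000).
So the stationary probability of Flat is 0.4095.

0.4095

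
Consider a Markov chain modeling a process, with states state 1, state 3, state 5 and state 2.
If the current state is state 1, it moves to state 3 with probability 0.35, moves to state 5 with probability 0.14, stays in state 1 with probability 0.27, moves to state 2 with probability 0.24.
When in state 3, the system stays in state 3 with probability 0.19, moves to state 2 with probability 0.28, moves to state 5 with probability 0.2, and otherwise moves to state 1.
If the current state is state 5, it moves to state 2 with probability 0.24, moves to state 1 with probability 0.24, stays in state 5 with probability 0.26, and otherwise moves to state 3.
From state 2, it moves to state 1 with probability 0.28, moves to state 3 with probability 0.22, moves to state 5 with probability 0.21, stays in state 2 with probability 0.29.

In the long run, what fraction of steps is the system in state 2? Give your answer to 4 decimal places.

Let the stationary distribution be π with π = πP and π_1 + π_2 + π_3 + π_4 = 1.
π_1 = 0.27·π_1 + 0.33·π_2 + 0.24·π_3 + 0.28·π_4
π_2 = 0.35·π_1 + 0.19·π_2 + 0.26·π_3 + 0.22·π_4
π_3 = 0.14·π_1 + 0.2·π_2 + 0.26·π_3 + 0.21·π_4
Solving with the normalization constraint gives π = (0.2821, 0.2569, 0.1976, 0.2634).
So the stationary probability of state 2 is 0.2634.

0.2634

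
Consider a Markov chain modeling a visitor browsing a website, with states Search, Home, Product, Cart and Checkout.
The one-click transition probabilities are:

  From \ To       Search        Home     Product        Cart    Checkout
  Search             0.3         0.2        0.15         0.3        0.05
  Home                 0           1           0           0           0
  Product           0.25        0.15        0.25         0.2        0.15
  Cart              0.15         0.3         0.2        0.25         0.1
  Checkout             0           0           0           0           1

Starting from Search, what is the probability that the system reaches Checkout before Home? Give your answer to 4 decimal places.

0.2725

Let h(s) be the probability of absorption at Checkout starting from transient state s. Then h(Checkout) = 1 and h(Home) = 0. By first-step analysis:
h(Search) = 0.3·h(Search) + 0.2·0 + 0.15·h(Product) + 0.3·h(Cart) + 0.05·1
h(Product) = 0.25·h(Search) + 0.15·0 + 0.25·h(Product) + 0.2·h(Cart) + 0.15·1
h(Cart) = 0.15·h(Search) + 0.3·0 + 0.2·h(Product) + 0.25·h(Cart) + 0.1·1
Solving: h(Search) = 0.2725, h(Product) = 0.3670, h(Cart) = 0.2857.
Starting from Search, the probability is 0.2725.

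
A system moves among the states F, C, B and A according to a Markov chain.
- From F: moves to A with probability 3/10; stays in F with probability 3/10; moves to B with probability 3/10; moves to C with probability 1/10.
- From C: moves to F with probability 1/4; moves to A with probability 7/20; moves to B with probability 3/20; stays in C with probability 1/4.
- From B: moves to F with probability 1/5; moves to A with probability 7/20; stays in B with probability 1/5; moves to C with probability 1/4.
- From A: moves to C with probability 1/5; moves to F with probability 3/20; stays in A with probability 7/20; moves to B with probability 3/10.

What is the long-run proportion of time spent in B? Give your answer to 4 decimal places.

0.2453

Let the stationary distribution be π with π = πP and π_1 + π_2 + π_3 + π_4 = 1.
π_1 = 0.3·π_1 + 0.25·π_2 + 0.2·π_3 + 0.15·π_4
π_2 = 0.1·π_1 + 0.25·π_2 + 0.25·π_3 + 0.2·π_4
π_3 = 0.3·π_1 + 0.15·π_2 + 0.2·π_3 + 0.3·π_4
Solving with the normalization constraint gives π = (0.2145, 0.2009, 0.2453, 0.3393).
So the stationary probability of B is 0.2453.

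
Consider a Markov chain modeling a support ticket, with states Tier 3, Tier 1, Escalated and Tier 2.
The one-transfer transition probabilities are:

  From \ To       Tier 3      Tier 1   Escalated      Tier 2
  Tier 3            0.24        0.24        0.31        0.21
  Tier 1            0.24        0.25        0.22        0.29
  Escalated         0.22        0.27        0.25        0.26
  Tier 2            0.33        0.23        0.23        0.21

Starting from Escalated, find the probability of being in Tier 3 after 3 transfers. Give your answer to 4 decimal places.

0.2570

Propagate the distribution vector 3 transfers from Escalated.
After 0 transfers: (0.0000, 0.0000, 1.0000, 0.0000)
After 1 transfer: (0.2200, 0.2700, 0.2500, 0.2600)
After 2 transfers: (0.2584, 0.2476, 0.2499, 0.2441)
After 3 transfers: (0.2570, 0.2475, 0.2532, 0.2423)
P(in Tier 3 after 3 transfers) = 0.2570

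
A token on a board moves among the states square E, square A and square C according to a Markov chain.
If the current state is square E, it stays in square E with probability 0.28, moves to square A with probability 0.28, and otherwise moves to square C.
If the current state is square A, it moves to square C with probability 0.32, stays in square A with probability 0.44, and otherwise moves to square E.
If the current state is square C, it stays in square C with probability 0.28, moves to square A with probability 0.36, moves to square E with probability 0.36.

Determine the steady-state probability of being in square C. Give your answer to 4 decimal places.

Let the stationary distribution be π with π = πP and π_1 + π_2 + π_3 = 1.
π_1 = 0.28·π_1 + 0.24·π_2 + 0.36·π_3
π_2 = 0.28·π_1 + 0.44·π_2 + 0.36·π_3
Solving with the normalization constraint gives π = (0.2927, 0.3659, 0.3415).
So the stationary probability of square C is 0.3415.

0.3415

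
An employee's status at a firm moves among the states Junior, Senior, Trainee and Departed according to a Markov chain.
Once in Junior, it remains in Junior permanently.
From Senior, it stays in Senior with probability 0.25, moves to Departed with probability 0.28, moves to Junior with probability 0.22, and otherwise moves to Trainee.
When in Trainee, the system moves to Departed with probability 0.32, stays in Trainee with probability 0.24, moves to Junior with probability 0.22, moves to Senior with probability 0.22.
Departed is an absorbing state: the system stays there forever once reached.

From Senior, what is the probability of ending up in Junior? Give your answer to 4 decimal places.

0.4315

Let h(s) be the probability of absorption at Junior starting from transient state s. Then h(Junior) = 1 and h(Departed) = 0. By first-step analysis:
h(Senior) = 0.22·1 + 0.25·h(Senior) + 0.25·h(Trainee) + 0.28·0
h(Trainee) = 0.22·1 + 0.22·h(Senior) + 0.24·h(Trainee) + 0.32·0
Solving: h(Senior) = 0.4315, h(Trainee) = 0.4144.
Starting from Senior, the probability is 0.4315.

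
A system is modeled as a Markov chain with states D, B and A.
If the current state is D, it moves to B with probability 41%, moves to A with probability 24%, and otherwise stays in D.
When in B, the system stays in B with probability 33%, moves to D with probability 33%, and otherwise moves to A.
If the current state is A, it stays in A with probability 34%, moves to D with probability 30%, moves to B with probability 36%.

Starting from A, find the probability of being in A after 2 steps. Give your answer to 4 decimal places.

0.3100

Sum over the intermediate state after 1 step:
P = P(A→D)·P(D→A) + P(A→B)·P(B→A) + P(A→A)·P(A→A)
  = 0.3×0.24 + 0.36×0.34 + 0.34×0.34
  = 0.0720 + 0.1224 + 0.1156 = 0.3100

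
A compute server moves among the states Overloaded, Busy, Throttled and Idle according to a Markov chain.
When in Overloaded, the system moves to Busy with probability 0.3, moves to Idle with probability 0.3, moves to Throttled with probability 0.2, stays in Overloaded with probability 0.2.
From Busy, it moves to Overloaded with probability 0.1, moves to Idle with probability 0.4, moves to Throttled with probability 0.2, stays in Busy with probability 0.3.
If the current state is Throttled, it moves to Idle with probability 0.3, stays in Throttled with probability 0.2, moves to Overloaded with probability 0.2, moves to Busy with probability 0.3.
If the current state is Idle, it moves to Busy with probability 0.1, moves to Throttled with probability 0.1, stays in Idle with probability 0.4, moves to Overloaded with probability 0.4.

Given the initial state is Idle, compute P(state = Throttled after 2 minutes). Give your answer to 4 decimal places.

0.1600

Propagate the distribution vector 2 minutes from Idle.
After 0 minutes: (0.0000, 0.0000, 0.0000, 1.0000)
After 1 minute: (0.4000, 0.1000, 0.1000, 0.4000)
After 2 minutes: (0.2700, 0.2200, 0.1600, 0.3500)
P(in Throttled after 2 minutes) = 0.1600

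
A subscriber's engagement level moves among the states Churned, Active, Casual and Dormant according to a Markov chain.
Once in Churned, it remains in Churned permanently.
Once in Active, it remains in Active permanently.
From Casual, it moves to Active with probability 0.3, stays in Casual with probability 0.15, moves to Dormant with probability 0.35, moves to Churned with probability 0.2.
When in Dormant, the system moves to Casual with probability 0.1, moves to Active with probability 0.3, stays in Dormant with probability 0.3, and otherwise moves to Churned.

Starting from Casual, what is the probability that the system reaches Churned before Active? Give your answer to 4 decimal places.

Let h(s) be the probability of absorption at Churned starting from transient state s. Then h(Churned) = 1 and h(Active) = 0. By first-step analysis:
h(Casual) = 0.2·1 + 0.3·0 + 0.15·h(Casual) + 0.35·h(Dormant)
h(Dormant) = 0.3·1 + 0.3·0 + 0.1·h(Casual) + 0.3·h(Dormant)
Solving: h(Casual) = 0.4375, h(Dormant) = 0.4911.
Starting from Casual, the probability is 0.4375.

0.4375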